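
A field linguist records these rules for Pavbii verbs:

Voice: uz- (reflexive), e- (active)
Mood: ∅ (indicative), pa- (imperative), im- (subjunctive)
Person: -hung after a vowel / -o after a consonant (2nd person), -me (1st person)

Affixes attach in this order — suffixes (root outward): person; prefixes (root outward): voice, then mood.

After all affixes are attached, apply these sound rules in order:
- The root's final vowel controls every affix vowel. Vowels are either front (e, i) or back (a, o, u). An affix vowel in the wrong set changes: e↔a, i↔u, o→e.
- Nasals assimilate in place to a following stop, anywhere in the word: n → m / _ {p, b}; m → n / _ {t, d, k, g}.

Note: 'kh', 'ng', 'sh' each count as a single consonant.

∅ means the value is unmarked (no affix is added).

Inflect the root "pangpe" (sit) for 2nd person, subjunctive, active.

imepangpehing

Attach voice active e- → epangpe.
Attach person 2nd person -hung (after vowel 'e') → epangpehung.
Attach mood subjunctive im- → imepangpehung.
Apply vowel harmony: imepangpehung → imepangpehing.
Nasal assimilation: no change.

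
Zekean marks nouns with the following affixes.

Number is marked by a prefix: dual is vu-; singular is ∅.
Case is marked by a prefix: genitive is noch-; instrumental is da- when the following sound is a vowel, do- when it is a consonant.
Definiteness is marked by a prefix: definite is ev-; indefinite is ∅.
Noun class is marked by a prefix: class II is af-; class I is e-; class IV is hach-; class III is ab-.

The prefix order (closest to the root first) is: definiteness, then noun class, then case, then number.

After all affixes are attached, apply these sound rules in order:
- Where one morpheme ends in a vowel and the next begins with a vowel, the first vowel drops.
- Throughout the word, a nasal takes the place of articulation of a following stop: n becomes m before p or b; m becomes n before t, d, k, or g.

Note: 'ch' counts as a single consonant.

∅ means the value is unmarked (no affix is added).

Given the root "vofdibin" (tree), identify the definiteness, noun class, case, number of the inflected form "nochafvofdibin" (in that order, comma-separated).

indefinite, class II, genitive, singular

Segment: noch-af-vofdibin.
definiteness: ∅ → indefinite.
noun class: af- → class II.
case: noch- → genitive.
number: ∅ → singular.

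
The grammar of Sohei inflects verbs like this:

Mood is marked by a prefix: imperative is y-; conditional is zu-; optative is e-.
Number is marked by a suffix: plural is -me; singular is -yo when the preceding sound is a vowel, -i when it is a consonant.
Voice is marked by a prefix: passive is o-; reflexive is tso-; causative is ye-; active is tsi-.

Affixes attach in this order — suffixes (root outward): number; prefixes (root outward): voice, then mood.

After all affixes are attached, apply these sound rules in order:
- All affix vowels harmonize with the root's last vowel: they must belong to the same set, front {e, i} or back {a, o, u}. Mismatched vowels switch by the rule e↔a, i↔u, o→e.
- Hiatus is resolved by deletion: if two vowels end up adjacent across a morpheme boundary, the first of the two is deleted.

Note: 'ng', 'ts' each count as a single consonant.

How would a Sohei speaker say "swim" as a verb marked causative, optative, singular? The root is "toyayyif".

Attach number singular -i (after consonant 'f') → toyayyifi.
Attach voice causative ye- → yetoyayyifi.
Attach mood optative e- → eyetoyayyifi.
Vowel harmony: no change.
Vowel deletion: no change.

eyetoyayyifi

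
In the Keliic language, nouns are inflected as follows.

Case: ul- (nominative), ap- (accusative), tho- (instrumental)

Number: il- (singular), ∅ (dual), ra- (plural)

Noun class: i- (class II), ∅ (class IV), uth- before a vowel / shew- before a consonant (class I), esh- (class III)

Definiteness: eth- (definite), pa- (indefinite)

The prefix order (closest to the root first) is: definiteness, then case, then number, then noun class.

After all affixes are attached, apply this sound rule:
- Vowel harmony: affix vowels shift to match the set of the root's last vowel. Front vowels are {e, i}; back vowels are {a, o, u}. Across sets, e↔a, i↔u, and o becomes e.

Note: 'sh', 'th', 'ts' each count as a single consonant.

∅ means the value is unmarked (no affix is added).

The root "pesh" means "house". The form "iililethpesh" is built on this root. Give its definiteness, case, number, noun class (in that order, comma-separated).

Segment: i-il-ul-eth-pesh.
definiteness: eth- → definite.
case: ul- → nominative.
number: il- → singular.
noun class: i- → class II.

definite, nominative, singular, class II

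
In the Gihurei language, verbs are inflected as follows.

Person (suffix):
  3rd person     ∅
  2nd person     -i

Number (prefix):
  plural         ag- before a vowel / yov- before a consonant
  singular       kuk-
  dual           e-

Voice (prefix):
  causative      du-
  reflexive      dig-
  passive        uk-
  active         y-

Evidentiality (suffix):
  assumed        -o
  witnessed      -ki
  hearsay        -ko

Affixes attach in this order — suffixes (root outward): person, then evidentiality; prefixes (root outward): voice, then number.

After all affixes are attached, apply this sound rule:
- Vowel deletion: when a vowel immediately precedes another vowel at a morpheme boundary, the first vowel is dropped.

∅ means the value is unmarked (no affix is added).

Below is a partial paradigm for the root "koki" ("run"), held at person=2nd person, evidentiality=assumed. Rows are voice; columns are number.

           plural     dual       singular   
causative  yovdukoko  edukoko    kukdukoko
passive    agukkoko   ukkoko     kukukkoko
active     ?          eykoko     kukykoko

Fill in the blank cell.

Attach person 2nd person -i → kokii.
Attach evidentiality assumed -o → kokiio.
Attach voice active y- → ykokiio.
Attach number plural yov- (before consonant 'y') → yovykokiio.
Apply vowel deletion: yovykokiio → yovykoko.

yovykoko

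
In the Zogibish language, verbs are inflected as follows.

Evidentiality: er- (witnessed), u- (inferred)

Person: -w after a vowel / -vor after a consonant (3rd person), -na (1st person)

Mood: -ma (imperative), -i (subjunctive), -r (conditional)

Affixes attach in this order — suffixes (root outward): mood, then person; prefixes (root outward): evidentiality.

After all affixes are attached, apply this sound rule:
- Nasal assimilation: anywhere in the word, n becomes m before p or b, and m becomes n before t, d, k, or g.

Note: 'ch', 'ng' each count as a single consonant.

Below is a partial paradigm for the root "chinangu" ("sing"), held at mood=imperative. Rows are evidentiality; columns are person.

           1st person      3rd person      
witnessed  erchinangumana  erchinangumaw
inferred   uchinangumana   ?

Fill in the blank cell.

uchinangumaw

Attach mood imperative -ma → chinanguma.
Attach person 3rd person -w (after vowel 'a') → chinangumaw.
Attach evidentiality inferred u- → uchinangumaw.
Nasal assimilation: no change.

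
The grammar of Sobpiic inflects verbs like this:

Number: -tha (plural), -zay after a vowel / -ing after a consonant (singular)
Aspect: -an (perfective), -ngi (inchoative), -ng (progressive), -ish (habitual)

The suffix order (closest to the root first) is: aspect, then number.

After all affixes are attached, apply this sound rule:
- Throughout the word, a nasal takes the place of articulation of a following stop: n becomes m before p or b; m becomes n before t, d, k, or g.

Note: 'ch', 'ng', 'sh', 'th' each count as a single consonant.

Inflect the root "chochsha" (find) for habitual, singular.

chochshaishing

Attach aspect habitual -ish → chochshaish.
Attach number singular -ing (after consonant 'sh') → chochshaishing.
Nasal assimilation: no change.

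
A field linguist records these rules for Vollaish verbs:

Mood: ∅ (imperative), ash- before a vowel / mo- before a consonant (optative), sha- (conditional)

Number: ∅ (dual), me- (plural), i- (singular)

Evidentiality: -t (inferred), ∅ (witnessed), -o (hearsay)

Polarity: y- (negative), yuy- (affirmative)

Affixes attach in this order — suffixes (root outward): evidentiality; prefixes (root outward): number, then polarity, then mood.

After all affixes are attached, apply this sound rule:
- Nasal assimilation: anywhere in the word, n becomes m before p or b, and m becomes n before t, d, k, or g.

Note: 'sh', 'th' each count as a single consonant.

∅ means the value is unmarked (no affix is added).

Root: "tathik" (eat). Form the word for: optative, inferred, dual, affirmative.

moyuytathikt

number = dual: zero marking, form stays tathik.
Attach evidentiality inferred -t → tathikt.
Attach polarity affirmative yuy- → yuytathikt.
Attach mood optative mo- (before consonant 'y') → moyuytathikt.
Nasal assimilation: no change.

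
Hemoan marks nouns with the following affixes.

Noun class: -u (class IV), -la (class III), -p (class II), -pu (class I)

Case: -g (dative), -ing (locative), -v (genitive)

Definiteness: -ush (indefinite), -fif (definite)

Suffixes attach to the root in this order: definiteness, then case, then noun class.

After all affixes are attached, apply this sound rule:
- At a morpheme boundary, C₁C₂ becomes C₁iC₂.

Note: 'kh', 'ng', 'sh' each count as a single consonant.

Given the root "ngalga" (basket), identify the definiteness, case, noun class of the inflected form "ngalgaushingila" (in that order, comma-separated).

Segment: ngalga-ush-ing-la.
definiteness: -ush → indefinite.
case: -ing → locative.
noun class: -la → class III.

indefinite, locative, class III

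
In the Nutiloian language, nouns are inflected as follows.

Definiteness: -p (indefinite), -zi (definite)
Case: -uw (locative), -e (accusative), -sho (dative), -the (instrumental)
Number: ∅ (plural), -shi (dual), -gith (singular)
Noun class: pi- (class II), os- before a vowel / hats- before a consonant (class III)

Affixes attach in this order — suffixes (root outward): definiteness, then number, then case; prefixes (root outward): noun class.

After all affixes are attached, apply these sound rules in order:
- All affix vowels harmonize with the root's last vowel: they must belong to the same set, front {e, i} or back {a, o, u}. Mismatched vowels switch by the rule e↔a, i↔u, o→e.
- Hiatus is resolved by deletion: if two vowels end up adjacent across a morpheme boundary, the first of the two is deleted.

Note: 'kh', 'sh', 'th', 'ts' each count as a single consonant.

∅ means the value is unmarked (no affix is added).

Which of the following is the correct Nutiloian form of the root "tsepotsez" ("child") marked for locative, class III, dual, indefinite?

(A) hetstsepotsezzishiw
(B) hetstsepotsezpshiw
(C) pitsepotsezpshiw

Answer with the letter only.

B

Attach definiteness indefinite -p → tsepotsezp.
Attach noun class class III hats- (before consonant 'ts') → hatstsepotsezp.
Attach number dual -shi → hatstsepotsezpshi.
Attach case locative -uw → hatstsepotsezpshiuw.
Apply vowel harmony: hatstsepotsezpshiuw → hetstsepotsezpshiiw.
Apply vowel deletion: hetstsepotsezpshiiw → hetstsepotsezpshiw.
So the correct form is hetstsepotsezpshiw, option (B).
(C) pitsepotsezpshiw is wrong: it uses class II instead of class III for noun class.
(A) hetstsepotsezzishiw is wrong: it uses definite instead of indefinite for definiteness.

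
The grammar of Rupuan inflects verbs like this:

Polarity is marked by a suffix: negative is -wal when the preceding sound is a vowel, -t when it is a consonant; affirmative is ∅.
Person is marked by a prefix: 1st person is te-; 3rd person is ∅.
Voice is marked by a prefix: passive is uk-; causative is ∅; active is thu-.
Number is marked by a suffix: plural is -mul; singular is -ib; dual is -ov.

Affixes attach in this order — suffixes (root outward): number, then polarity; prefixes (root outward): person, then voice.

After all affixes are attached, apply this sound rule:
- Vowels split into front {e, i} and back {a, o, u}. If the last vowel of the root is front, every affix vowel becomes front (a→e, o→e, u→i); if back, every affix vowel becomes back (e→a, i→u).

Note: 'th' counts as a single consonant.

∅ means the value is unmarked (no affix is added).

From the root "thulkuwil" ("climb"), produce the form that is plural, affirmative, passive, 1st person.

Attach person 1st person te- → tethulkuwil.
Attach number plural -mul → tethulkuwilmul.
Attach voice passive uk- → uktethulkuwilmul.
polarity = affirmative: zero marking, form stays uktethulkuwilmul.
Apply vowel harmony: uktethulkuwilmul → iktethulkuwilmil.

iktethulkuwilmil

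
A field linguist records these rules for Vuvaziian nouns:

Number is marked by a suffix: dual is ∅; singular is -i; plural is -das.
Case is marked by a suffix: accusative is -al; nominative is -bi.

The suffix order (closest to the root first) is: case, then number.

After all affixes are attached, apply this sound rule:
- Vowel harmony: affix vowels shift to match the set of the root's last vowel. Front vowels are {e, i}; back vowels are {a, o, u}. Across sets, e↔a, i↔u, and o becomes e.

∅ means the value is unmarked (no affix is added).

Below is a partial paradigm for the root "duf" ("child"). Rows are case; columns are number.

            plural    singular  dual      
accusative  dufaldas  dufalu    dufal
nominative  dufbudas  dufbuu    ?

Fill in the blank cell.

Attach case nominative -bi → dufbi.
number = dual: zero marking, form stays dufbi.
Apply vowel harmony: dufbi → dufbu.

dufbu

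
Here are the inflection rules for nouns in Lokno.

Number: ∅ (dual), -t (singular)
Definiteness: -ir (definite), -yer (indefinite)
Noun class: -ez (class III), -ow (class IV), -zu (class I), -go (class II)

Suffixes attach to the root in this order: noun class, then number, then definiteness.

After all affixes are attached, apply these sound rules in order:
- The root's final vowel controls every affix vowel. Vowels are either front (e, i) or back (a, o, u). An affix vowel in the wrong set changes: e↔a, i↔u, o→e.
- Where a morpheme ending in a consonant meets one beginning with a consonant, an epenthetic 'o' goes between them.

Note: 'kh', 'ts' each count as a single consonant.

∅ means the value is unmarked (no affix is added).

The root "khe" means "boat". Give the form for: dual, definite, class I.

kheziir

Attach noun class class I -zu → khezu.
number = dual: zero marking, form stays khezu.
Attach definiteness definite -ir → khezuir.
Apply vowel harmony: khezuir → kheziir.
Epenthesis: no change.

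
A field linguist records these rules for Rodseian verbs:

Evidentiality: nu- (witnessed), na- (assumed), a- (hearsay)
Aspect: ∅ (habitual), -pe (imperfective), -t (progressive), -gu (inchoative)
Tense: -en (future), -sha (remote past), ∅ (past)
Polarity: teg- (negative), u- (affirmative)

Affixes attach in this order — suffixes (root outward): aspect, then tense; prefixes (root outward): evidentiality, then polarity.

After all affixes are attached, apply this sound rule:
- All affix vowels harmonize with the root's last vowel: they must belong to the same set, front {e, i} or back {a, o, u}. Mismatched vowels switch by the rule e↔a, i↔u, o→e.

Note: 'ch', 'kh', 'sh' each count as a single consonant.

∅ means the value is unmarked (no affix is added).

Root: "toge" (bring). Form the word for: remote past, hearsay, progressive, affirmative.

ietogetshe

Attach evidentiality hearsay a- → atoge.
Attach aspect progressive -t → atoget.
Attach polarity affirmative u- → uatoget.
Attach tense remote past -sha → uatogetsha.
Apply vowel harmony: uatogetsha → ietogetshe.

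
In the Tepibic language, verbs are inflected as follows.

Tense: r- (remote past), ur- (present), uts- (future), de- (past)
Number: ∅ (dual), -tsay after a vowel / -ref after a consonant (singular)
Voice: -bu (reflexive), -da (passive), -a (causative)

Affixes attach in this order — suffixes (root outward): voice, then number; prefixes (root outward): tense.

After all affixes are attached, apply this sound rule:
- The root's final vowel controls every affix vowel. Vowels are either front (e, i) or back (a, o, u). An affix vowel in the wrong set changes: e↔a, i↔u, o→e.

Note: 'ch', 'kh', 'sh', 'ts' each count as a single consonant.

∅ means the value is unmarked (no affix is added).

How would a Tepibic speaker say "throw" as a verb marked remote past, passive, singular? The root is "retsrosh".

rretsroshdatsay

Attach voice passive -da → retsroshda.
Attach number singular -tsay (after vowel 'a') → retsroshdatsay.
Attach tense remote past r- → rretsroshdatsay.
Vowel harmony: no change.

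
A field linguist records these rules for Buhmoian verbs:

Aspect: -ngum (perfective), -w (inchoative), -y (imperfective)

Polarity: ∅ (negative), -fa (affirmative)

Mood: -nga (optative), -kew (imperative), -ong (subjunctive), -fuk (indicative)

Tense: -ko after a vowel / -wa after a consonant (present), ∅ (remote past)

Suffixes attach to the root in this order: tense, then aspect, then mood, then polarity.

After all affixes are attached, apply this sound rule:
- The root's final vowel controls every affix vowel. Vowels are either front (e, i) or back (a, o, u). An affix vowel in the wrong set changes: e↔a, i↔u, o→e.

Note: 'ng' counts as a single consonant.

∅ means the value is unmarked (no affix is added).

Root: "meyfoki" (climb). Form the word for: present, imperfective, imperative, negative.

Attach tense present -ko (after vowel 'i') → meyfokiko.
Attach aspect imperfective -y → meyfokikoy.
Attach mood imperative -kew → meyfokikoykew.
polarity = negative: zero marking, form stays meyfokikoykew.
Apply vowel harmony: meyfokikoykew → meyfokikeykew.

meyfokikeykew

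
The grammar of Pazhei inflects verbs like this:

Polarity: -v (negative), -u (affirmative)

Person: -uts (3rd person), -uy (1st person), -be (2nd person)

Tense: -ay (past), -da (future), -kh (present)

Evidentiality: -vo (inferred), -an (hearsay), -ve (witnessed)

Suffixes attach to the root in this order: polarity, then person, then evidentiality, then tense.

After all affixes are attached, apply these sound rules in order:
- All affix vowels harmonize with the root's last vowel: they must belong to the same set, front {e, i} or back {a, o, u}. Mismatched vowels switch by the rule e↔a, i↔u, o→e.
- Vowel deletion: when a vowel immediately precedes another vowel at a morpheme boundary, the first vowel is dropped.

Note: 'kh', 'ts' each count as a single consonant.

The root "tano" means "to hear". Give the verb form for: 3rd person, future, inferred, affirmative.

Attach polarity affirmative -u → tanou.
Attach person 3rd person -uts → tanouuts.
Attach evidentiality inferred -vo → tanouutsvo.
Attach tense future -da → tanouutsvoda.
Vowel harmony: no change.
Apply vowel deletion: tanouutsvoda → tanutsvoda.

tanutsvoda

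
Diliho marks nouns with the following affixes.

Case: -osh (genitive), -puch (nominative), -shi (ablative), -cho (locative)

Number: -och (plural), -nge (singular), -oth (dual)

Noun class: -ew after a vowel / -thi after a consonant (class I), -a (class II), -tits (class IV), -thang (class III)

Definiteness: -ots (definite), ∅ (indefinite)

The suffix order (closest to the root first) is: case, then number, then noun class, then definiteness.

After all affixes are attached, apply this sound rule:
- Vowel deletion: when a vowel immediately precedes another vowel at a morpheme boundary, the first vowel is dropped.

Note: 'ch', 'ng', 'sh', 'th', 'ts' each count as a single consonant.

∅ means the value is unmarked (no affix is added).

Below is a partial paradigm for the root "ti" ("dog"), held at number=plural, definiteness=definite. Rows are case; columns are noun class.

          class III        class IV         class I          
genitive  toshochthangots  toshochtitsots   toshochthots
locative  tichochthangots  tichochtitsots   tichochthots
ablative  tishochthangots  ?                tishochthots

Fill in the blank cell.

Attach case ablative -shi → tishi.
Attach number plural -och → tishioch.
Attach noun class class IV -tits → tishiochtits.
Attach definiteness definite -ots → tishiochtitsots.
Apply vowel deletion: tishiochtitsots → tishochtitsots.

tishochtitsots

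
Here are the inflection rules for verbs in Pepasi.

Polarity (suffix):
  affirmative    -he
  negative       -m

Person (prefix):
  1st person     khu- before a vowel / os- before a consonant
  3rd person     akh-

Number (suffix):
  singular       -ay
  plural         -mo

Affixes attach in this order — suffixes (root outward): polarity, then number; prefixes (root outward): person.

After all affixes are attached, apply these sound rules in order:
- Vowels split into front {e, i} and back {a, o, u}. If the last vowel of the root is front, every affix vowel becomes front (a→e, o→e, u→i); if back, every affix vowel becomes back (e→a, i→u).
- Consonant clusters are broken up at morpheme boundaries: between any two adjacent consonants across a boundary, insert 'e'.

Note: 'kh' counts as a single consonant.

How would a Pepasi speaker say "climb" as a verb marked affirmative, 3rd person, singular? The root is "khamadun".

akhekhamadunehaay

Attach polarity affirmative -he → khamadunhe.
Attach number singular -ay → khamadunheay.
Attach person 3rd person akh- → akhkhamadunheay.
Apply vowel harmony: akhkhamadunheay → akhkhamadunhaay.
Apply epenthesis: akhkhamadunhaay → akhekhamadunehaay.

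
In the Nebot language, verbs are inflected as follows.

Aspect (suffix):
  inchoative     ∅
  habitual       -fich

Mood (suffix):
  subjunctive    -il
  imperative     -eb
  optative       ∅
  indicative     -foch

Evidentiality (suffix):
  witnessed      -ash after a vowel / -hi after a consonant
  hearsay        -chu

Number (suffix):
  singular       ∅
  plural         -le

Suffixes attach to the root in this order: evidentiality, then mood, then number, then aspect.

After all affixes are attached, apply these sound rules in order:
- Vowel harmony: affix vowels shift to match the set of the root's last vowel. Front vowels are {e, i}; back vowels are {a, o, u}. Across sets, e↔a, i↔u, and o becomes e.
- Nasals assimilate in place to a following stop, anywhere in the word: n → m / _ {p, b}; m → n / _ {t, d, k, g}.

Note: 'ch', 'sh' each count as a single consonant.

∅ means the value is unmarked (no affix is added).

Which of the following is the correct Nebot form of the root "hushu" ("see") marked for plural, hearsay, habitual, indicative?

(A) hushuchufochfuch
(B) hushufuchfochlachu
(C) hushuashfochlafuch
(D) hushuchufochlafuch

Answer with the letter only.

D

Attach evidentiality hearsay -chu → hushuchu.
Attach mood indicative -foch → hushuchufoch.
Attach number plural -le → hushuchufochle.
Attach aspect habitual -fich → hushuchufochlefich.
Apply vowel harmony: hushuchufochlefich → hushuchufochlafuch.
Nasal assimilation: no change.
So the correct form is hushuchufochlafuch, option (D).
(C) hushuashfochlafuch is wrong: it uses witnessed instead of hearsay for evidentiality.
(B) hushufuchfochlachu is wrong: it has the affixes in the wrong order.
(A) hushuchufochfuch is wrong: it uses singular instead of plural for number.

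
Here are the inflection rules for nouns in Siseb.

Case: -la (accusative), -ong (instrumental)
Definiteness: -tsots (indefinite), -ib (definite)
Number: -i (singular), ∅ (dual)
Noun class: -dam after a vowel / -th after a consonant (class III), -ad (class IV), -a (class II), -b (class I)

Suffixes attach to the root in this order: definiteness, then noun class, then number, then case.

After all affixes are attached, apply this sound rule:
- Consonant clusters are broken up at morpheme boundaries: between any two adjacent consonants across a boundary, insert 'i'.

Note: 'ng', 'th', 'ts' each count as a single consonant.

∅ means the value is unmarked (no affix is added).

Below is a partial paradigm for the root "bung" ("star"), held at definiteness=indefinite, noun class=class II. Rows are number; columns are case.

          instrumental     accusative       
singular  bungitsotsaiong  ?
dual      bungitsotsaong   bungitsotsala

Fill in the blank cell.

bungitsotsaila

Attach definiteness indefinite -tsots → bungtsots.
Attach noun class class II -a → bungtsotsa.
Attach number singular -i → bungtsotsai.
Attach case accusative -la → bungtsotsaila.
Apply epenthesis: bungtsotsaila → bungitsotsaila.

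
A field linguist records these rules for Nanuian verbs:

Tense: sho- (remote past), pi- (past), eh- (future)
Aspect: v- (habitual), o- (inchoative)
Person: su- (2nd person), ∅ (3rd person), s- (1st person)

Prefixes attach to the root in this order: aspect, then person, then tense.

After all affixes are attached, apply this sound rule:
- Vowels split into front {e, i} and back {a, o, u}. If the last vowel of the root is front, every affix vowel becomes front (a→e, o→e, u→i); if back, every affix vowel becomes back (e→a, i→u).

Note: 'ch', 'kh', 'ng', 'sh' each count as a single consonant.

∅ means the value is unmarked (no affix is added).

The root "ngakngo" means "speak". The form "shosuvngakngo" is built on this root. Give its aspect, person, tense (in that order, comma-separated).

habitual, 2nd person, remote past

Segment: sho-su-v-ngakngo.
aspect: v- → habitual.
person: su- → 2nd person.
tense: sho- → remote past.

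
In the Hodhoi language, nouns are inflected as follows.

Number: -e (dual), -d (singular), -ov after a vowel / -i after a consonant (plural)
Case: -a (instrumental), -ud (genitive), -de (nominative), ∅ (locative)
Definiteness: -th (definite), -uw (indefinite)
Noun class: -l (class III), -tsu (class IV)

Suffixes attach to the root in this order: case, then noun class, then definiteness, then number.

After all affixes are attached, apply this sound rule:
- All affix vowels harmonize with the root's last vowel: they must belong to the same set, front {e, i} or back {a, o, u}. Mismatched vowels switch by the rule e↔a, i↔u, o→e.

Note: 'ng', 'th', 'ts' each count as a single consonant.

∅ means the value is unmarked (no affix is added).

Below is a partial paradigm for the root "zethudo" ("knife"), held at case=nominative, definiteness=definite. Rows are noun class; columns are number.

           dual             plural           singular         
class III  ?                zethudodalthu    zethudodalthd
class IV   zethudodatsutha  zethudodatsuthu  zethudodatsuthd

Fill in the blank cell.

zethudodaltha

Attach case nominative -de → zethudode.
Attach noun class class III -l → zethudodel.
Attach definiteness definite -th → zethudodelth.
Attach number dual -e → zethudodelthe.
Apply vowel harmony: zethudodelthe → zethudodaltha.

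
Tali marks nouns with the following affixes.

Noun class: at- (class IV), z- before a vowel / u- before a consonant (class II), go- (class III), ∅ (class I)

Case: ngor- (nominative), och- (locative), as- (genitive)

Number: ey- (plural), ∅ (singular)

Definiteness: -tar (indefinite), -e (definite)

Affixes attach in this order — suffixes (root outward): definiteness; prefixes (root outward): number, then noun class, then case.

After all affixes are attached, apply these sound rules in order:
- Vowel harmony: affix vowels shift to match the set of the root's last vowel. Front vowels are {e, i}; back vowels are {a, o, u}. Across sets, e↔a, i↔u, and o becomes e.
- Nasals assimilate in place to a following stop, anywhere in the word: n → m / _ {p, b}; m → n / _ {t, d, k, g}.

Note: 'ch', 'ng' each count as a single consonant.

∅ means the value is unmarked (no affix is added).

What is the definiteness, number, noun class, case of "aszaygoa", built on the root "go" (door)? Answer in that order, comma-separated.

definite, plural, class II, genitive

Segment: as-z-ey-go-e.
definiteness: -e → definite.
number: ey- → plural.
noun class: z/u- → class II.
case: as- → genitive.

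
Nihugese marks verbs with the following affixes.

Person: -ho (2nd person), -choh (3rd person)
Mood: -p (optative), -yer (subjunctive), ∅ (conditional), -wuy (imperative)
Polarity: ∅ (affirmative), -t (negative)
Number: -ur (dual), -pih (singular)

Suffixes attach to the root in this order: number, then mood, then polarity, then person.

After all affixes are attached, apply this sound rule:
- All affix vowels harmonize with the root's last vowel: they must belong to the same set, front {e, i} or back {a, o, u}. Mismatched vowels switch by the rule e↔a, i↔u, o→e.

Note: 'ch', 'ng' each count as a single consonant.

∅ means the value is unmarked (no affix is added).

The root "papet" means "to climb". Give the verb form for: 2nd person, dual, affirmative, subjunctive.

Attach number dual -ur → papetur.
Attach mood subjunctive -yer → papeturyer.
polarity = affirmative: zero marking, form stays papeturyer.
Attach person 2nd person -ho → papeturyerho.
Apply vowel harmony: papeturyerho → papetiryerhe.

papetiryerhe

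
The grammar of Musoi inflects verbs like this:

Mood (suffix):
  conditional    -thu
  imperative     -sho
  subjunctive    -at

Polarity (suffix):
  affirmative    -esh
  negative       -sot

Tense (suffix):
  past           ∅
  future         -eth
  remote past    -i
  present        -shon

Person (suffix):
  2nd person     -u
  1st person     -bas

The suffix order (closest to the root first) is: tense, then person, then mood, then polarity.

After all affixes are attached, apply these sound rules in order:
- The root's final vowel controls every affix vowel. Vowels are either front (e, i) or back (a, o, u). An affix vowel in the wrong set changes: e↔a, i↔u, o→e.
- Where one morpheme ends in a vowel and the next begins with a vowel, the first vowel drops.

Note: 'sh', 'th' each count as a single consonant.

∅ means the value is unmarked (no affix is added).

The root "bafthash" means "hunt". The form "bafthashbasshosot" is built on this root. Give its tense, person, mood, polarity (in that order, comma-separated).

Segment: bafthash-bas-sho-sot.
tense: ∅ → past.
person: -bas → 1st person.
mood: -sho → imperative.
polarity: -sot → negative.

past, 1st person, imperative, negative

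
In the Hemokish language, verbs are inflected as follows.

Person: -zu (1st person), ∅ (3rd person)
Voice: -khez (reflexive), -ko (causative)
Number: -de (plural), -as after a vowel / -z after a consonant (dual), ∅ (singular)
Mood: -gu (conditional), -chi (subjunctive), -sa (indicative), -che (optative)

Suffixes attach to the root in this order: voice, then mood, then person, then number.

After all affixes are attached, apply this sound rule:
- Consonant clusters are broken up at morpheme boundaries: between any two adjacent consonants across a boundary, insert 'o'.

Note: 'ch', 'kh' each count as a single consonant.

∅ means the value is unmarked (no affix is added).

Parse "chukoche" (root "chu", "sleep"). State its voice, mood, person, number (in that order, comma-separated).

Segment: chu-ko-che.
voice: -ko → causative.
mood: -che → optative.
person: ∅ → 3rd person.
number: ∅ → singular.

causative, optative, 3rd person, singular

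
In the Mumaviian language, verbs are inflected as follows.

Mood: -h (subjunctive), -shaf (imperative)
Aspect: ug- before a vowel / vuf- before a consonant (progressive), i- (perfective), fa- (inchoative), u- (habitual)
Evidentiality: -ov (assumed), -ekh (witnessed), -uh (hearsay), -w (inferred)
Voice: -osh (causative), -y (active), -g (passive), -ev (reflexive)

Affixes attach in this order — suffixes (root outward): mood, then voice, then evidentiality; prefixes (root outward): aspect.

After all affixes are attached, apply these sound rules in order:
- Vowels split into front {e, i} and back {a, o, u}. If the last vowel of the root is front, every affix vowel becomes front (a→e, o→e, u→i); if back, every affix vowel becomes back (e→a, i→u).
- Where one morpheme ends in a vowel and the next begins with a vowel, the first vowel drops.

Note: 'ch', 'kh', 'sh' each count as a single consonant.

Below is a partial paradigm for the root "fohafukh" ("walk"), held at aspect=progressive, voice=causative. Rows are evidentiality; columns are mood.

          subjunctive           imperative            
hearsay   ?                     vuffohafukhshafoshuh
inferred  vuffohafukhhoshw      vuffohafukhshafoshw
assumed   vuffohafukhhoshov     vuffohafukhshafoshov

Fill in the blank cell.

vuffohafukhhoshuh

Attach mood subjunctive -h → fohafukhh.
Attach aspect progressive vuf- (before consonant 'f') → vuffohafukhh.
Attach voice causative -osh → vuffohafukhhosh.
Attach evidentiality hearsay -uh → vuffohafukhhoshuh.
Vowel harmony: no change.
Vowel deletion: no change.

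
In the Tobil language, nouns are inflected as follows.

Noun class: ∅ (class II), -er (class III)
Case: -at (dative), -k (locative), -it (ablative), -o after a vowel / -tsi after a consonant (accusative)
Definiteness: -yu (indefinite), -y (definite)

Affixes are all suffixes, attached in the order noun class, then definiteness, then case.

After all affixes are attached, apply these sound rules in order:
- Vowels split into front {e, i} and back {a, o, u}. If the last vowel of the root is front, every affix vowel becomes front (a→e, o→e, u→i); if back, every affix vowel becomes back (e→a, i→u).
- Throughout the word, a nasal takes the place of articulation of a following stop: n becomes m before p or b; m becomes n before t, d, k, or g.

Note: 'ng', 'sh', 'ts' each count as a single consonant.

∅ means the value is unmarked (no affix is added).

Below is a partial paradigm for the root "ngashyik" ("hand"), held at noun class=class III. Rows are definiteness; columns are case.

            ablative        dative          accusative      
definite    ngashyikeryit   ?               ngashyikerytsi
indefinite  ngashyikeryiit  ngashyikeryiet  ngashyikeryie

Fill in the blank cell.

Attach noun class class III -er → ngashyiker.
Attach definiteness definite -y → ngashyikery.
Attach case dative -at → ngashyikeryat.
Apply vowel harmony: ngashyikeryat → ngashyikeryet.
Nasal assimilation: no change.

ngashyikeryet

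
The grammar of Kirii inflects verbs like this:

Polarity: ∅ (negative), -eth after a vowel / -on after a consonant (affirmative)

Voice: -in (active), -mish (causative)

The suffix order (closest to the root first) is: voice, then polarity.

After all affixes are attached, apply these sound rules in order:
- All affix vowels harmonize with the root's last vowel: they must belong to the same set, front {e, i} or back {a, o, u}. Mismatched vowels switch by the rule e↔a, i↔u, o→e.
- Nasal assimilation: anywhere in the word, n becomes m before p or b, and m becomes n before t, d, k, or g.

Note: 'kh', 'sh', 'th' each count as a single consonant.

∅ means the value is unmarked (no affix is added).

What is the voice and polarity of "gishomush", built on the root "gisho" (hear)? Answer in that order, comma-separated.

causative, negative

Segment: gisho-mish.
voice: -mish → causative.
polarity: ∅ → negative.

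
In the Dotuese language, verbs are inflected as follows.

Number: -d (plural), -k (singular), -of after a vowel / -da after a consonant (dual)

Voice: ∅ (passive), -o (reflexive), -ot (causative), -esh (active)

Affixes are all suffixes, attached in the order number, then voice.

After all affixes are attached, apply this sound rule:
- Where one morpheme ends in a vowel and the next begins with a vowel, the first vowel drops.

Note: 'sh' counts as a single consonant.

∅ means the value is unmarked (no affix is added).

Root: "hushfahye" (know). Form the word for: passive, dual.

Attach number dual -of (after vowel 'e') → hushfahyeof.
voice = passive: zero marking, form stays hushfahyeof.
Apply vowel deletion: hushfahyeof → hushfahyof.

hushfahyof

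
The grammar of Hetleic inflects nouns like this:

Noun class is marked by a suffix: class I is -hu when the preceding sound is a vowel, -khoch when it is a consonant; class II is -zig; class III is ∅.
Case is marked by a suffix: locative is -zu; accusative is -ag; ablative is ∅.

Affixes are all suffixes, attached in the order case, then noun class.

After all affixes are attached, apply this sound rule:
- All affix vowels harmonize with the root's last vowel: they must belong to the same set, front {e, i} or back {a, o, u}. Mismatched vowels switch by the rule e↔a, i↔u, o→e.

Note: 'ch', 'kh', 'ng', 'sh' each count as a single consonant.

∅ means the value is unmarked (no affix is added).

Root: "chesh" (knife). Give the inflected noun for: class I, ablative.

case = ablative: zero marking, form stays chesh.
Attach noun class class I -khoch (after consonant 'sh') → cheshkhoch.
Apply vowel harmony: cheshkhoch → cheshkhech.

cheshkhech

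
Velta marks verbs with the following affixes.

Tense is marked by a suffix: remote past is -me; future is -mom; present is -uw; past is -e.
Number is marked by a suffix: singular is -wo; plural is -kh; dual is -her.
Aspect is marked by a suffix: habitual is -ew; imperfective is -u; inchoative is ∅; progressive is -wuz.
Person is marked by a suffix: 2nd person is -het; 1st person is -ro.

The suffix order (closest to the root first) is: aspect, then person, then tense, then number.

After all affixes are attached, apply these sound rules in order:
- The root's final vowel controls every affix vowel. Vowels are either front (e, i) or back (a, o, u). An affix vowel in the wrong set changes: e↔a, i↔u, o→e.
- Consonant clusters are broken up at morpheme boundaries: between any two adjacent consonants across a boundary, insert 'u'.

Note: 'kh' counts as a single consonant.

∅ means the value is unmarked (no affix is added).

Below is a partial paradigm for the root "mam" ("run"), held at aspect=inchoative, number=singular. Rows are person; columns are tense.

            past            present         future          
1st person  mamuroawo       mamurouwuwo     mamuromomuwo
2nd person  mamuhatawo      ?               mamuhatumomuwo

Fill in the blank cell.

aspect = inchoative: zero marking, form stays mam.
Attach person 2nd person -het → mamhet.
Attach tense present -uw → mamhetuw.
Attach number singular -wo → mamhetuwwo.
Apply vowel harmony: mamhetuwwo → mamhatuwwo.
Apply epenthesis: mamhatuwwo → mamuhatuwuwo.

mamuhatuwuwo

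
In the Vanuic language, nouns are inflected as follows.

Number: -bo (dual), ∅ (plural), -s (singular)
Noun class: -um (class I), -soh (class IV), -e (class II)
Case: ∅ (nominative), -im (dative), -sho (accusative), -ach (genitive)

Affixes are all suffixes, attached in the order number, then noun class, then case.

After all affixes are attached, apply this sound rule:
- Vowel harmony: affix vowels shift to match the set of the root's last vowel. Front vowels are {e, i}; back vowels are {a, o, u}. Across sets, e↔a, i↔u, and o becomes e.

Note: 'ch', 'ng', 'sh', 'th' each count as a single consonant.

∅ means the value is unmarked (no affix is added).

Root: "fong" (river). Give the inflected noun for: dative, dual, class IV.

fongbosohum

Attach number dual -bo → fongbo.
Attach noun class class IV -soh → fongbosoh.
Attach case dative -im → fongbosohim.
Apply vowel harmony: fongbosohim → fongbosohum.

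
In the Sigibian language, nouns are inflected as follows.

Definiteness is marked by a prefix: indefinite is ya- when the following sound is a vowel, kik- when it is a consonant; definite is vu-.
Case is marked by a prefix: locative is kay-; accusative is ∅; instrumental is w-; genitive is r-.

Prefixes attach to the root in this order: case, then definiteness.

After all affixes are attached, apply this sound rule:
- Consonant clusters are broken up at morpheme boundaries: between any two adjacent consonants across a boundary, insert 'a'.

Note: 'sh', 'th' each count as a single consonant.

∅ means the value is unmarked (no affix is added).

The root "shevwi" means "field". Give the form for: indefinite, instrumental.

kikawashevwi

Attach case instrumental w- → wshevwi.
Attach definiteness indefinite kik- (before consonant 'w') → kikwshevwi.
Apply epenthesis: kikwshevwi → kikawashevwi.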